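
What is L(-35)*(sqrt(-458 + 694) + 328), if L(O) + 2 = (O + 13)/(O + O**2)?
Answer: -393928/595 - 2402*sqrt(59)/595 ≈ -693.07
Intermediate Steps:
L(O) = -2 + (13 + O)/(O + O**2) (L(O) = -2 + (O + 13)/(O + O**2) = -2 + (13 + O)/(O + O**2))
L(-35)*(sqrt(-458 + 694) + 328) = ((13 - 1*(-35) - 2*(-35)**2)/((-35)*(1 - 35)))*(sqrt(-458 + 694) + 328) = (-1/35*(13 + 35 - 2*1225)/(-34))*(sqrt(236) + 328) = (-1/35*(-1/34)*(13 + 35 - 2450))*(2*sqrt(59) + 328) = (-1/35*(-1/34)*(-2402))*(328 + 2*sqrt(59)) = -1201*(328 + 2*sqrt(59))/595 = -393928/595 - 2402*sqrt(59)/595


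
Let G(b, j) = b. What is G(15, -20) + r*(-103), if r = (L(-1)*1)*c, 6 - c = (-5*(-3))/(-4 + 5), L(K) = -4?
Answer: -3693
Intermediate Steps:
c = -9 (c = 6 - (-5*(-3))/(-4 + 5) = 6 - 15/1 = 6 - 15 = -9)
r = 36 (r = -4*1*(-9) = -4*(-9) = 36)
G(15, -20) + r*(-103) = 15 + 36*(-103) = 15 - 3708 = -3693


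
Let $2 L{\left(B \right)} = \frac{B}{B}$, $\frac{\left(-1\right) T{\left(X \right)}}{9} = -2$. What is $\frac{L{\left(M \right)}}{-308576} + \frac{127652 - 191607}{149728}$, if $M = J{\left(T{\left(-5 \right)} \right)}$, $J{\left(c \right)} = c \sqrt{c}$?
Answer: $- \frac{1233440809}{2887654208} \approx -0.42714$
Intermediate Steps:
$T{\left(X \right)} = 18$ ($T{\left(X \right)} = \left(-9\right) \left(-2\right) = 18$)
$J{\left(c \right)} = c^{\frac{3}{2}}$
$M = 54 \sqrt{2}$ ($M = 18^{\frac{3}{2}} = 54 \sqrt{2} \approx 76.368$)
$L{\left(B \right)} = \frac{1}{2}$ ($L{\left(B \right)} = \frac{B \frac{1}{B}}{2} = \frac{1}{2} \cdot 1 = \frac{1}{2}$)
$\frac{L{\left(M \right)}}{-308576} + \frac{127652 - 191607}{149728} = \frac{1}{2 \left(-308576\right)} + \frac{127652 - 191607}{149728} = \frac{1}{2} \left(- \frac{1}{308576}\right) - \frac{63955}{149728} = - \frac{1}{617152} - \frac{63955}{149728} = - \frac{1233440809}{2887654208}$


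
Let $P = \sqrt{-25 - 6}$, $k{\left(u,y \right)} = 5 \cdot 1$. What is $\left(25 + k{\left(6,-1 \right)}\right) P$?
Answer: $30 i \sqrt{31} \approx 167.03 i$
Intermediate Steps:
$k{\left(u,y \right)} = 5$
$P = i \sqrt{31}$ ($P = \sqrt{-31} = i \sqrt{31} \approx 5.5678 i$)
$\left(25 + k{\left(6,-1 \right)}\right) P = \left(25 + 5\right) i \sqrt{31} = 30 i \sqrt{31}$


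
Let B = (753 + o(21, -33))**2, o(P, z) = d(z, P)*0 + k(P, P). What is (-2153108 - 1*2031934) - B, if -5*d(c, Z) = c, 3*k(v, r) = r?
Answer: -4762642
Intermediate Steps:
k(v, r) = r/3
d(c, Z) = -c/5
o(P, z) = P/3 (o(P, z) = -z/5*0 + P/3 = 0 + P/3 = P/3)
B = 577600 (B = (753 + (1/3)*21)**2 = (753 + 7)**2 = 760**2 = 577600)
(-2153108 - 1*2031934) - B = (-2153108 - 1*2031934) - 1*577600 = (-2153108 - 2031934) - 577600 = -4185042 - 577600 = -4762642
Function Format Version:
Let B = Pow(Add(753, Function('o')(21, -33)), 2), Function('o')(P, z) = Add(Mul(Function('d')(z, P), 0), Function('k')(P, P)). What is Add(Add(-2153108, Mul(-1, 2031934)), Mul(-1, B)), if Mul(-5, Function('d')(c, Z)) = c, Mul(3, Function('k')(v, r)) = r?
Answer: -4762642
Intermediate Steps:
Function('k')(v, r) = Mul(Rational(1, 3), r)
Function('d')(c, Z) = Mul(Rational(-1, 5), c)
Function('o')(P, z) = Mul(Rational(1, 3), P) (Function('o')(P, z) = Add(Mul(Mul(Rational(-1, 5), z), 0), Mul(Rational(1, 3), P)) = Add(0, Mul(Rational(1, 3), P)) = Mul(Rational(1, 3), P))
B = 577600 (B = Pow(Add(753, Mul(Rational(1, 3), 21)), 2) = Pow(Add(753, 7), 2) = Pow(760, 2) = 577600)
Add(Add(-2153108, Mul(-1, 2031934)), Mul(-1, B)) = Add(Add(-2153108, Mul(-1, 2031934)), Mul(-1, 577600)) = Add(Add(-2153108, -2031934), -577600) = Add(-4185042, -577600) = -4762642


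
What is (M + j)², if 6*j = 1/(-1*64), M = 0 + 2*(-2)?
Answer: 2362369/147456 ≈ 16.021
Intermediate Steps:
M = -4 (M = 0 - 4 = -4)
j = -1/384 (j = 1/(6*((-1*64))) = (⅙)/(-64) = (⅙)*(-1/64) = -1/384 ≈ -0.0026042)
(M + j)² = (-4 - 1/384)² = (-1537/384)² = 2362369/147456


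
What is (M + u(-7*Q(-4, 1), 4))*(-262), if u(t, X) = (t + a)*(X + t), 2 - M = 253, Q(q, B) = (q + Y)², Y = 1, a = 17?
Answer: -645306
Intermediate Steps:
Q(q, B) = (1 + q)² (Q(q, B) = (q + 1)² = (1 + q)²)
M = -251 (M = 2 - 1*253 = 2 - 253 = -251)
u(t, X) = (17 + t)*(X + t) (u(t, X) = (t + 17)*(X + t) = (17 + t)*(X + t))
(M + u(-7*Q(-4, 1), 4))*(-262) = (-251 + ((-7*(1 - 4)²)² + 17*4 + 17*(-7*(1 - 4)²) + 4*(-7*(1 - 4)²)))*(-262) = (-251 + ((-7*(-3)²)² + 68 + 17*(-7*(-3)²) + 4*(-7*(-3)²)))*(-262) = (-251 + ((-7*9)² + 68 + 17*(-7*9) + 4*(-7*9)))*(-262) = (-251 + ((-63)² + 68 + 17*(-63) + 4*(-63)))*(-262) = (-251 + (3969 + 68 - 1071 - 252))*(-262) = (-251 + 2714)*(-262) = 2463*(-262) = -645306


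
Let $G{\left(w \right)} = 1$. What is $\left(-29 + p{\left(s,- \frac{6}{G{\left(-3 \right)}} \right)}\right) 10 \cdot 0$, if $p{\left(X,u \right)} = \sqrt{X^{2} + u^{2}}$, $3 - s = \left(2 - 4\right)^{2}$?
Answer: $0$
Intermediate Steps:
$s = -1$ ($s = 3 - \left(2 - 4\right)^{2} = 3 - \left(-2\right)^{2} = 3 - 4 = -1$)
$\left(-29 + p{\left(s,- \frac{6}{G{\left(-3 \right)}} \right)}\right) 10 \cdot 0 = \left(-29 + \sqrt{\left(-1\right)^{2} + \left(- \frac{6}{1}\right)^{2}}\right) 10 \cdot 0 = \left(-29 + \sqrt{1 + \left(\left(-6\right) 1\right)^{2}}\right) 0 = \left(-29 + \sqrt{1 + \left(-6\right)^{2}}\right) 0 = \left(-29 + \sqrt{1 + 36}\right) 0 = \left(-29 + \sqrt{37}\right) 0 = 0$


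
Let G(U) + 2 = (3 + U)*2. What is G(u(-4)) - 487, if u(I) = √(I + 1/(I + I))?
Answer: -483 + I*√66/2 ≈ -483.0 + 4.062*I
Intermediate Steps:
u(I) = √(I + 1/(2*I))
G(U) = 4 + 2*U (G(U) = -2 + (3 + U)*2 = -2 + (6 + 2*U) = 4 + 2*U)
G(u(-4)) - 487 = (4 + 2*(√(2/(-4) + 4*(-4))/2)) - 487 = (4 + 2*(√(2*(-¼) - 16)/2)) - 487 = (4 + 2*(√(-½ - 16)/2)) - 487 = (4 + 2*(√(-33/2)/2)) - 487 = (4 + 2*((I*√66/2)/2)) - 487 = (4 + 2*(I*√66/4)) - 487 = (4 + I*√66/2) - 487 = -483 + I*√66/2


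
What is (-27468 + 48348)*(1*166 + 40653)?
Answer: 852300720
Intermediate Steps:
(-27468 + 48348)*(1*166 + 40653) = 20880*(166 + 40653) = 20880*40819 = 852300720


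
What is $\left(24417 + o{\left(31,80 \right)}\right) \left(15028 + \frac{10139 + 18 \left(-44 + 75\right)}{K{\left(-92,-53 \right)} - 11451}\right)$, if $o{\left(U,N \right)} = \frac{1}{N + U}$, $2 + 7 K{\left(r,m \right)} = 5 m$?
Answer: $\frac{409435413710498}{1115883} \approx 3.6692 \cdot 10^{8}$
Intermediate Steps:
$K{\left(r,m \right)} = - \frac{2}{7} + \frac{5 m}{7}$
$\left(24417 + o{\left(31,80 \right)}\right) \left(15028 + \frac{10139 + 18 \left(-44 + 75\right)}{K{\left(-92,-53 \right)} - 11451}\right) = \left(24417 + \frac{1}{80 + 31}\right) \left(15028 + \frac{10139 + 18 \left(-44 + 75\right)}{\left(- \frac{2}{7} + \frac{5}{7} \left(-53\right)\right) - 11451}\right) = \left(24417 + \frac{1}{111}\right) \left(15028 + \frac{10139 + 18 \cdot 31}{\left(- \frac{2}{7} - \frac{265}{7}\right) - 11451}\right) = \left(24417 + \frac{1}{111}\right) \left(15028 + \frac{10139 + 558}{- \frac{267}{7} - 11451}\right) = \frac{2710288 \left(15028 + \frac{10697}{- \frac{80424}{7}}\right)}{111} = \frac{2710288 \left(15028 + 10697 \left(- \frac{7}{80424}\right)\right)}{111} = \frac{2710288 \left(15028 - \frac{74879}{80424}\right)}{111} = \frac{2710288}{111} \cdot \frac{1208536993}{80424} = \frac{409435413710498}{1115883}$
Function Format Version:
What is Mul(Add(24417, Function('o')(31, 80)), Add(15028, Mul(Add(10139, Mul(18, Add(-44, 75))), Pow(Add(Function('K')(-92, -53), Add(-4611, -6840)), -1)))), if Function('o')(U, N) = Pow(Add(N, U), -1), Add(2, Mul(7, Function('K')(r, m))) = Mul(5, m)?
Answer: Rational(409435413710498, 1115883) ≈ 3.6692e+8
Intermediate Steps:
Function('K')(r, m) = Add(Rational(-2, 7), Mul(Rational(5, 7), m)) (Function('K')(r, m) = Add(Rational(-2, 7), Mul(Rational(1, 7), Mul(5, m))) = Add(Rational(-2, 7), Mul(Rational(5, 7), m)))
Mul(Add(24417, Function('o')(31, 80)), Add(15028, Mul(Add(10139, Mul(18, Add(-44, 75))), Pow(Add(Function('K')(-92, -53), Add(-4611, -6840)), -1)))) = Mul(Add(24417, Pow(Add(80, 31), -1)), Add(15028, Mul(Add(10139, Mul(18, Add(-44, 75))), Pow(Add(Add(Rational(-2, 7), Mul(Rational(5, 7), -53)), Add(-4611, -6840)), -1)))) = Mul(Add(24417, Pow(111, -1)), Add(15028, Mul(Add(10139, Mul(18, 31)), Pow(Add(Add(Rational(-2, 7), Rational(-265, 7)), -11451), -1)))) = Mul(Add(24417, Rational(1, 111)), Add(15028, Mul(Add(10139, 558), Pow(Add(Rational(-267, 7), -11451), -1)))) = Mul(Rational(2710288, 111), Add(15028, Mul(10697, Pow(Rational(-80424, 7), -1)))) = Mul(Rational(2710288, 111), Add(15028, Mul(10697, Rational(-7, 80424)))) = Mul(Rational(2710288, 111), Add(15028, Rational(-74879, 80424))) = Mul(Rational(2710288, 111), Rational(1208536993, 80424)) = Rational(409435413710498, 1115883)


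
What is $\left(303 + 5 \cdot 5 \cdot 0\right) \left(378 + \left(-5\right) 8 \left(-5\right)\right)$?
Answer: $175134$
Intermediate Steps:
$\left(303 + 5 \cdot 5 \cdot 0\right) \left(378 + \left(-5\right) 8 \left(-5\right)\right) = \left(303 + 25 \cdot 0\right) \left(378 - -200\right) = \left(303 + 0\right) \left(378 + 200\right) = 303 \cdot 578 = 175134$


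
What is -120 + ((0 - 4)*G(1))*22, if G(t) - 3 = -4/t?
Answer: -32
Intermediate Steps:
G(t) = 3 - 4/t
-120 + ((0 - 4)*G(1))*22 = -120 + ((0 - 4)*(3 - 4/1))*22 = -120 - 4*(3 - 4*1)*22 = -120 - 4*(3 - 4)*22 = -120 - 4*(-1)*22 = -120 + 4*22 = -120 + 88 = -32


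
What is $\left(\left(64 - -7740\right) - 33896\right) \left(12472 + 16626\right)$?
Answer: $-759225016$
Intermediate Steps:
$\left(\left(64 - -7740\right) - 33896\right) \left(12472 + 16626\right) = \left(\left(64 + 7740\right) - 33896\right) 29098 = \left(7804 - 33896\right) 29098 = \left(-26092\right) 29098 = -759225016$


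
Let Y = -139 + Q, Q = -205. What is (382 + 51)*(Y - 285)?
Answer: -272357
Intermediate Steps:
Y = -344 (Y = -139 - 205 = -344)
(382 + 51)*(Y - 285) = (382 + 51)*(-344 - 285) = 433*(-629) = -272357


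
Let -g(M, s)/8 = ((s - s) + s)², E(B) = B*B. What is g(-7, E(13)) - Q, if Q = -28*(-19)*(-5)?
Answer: -225828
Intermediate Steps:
E(B) = B²
g(M, s) = -8*s² (g(M, s) = -8*((s - s) + s)² = -8*(0 + s)² = -8*s²)
Q = -2660 (Q = 532*(-5) = -2660)
g(-7, E(13)) - Q = -8*(13²)² - 1*(-2660) = -8*169² + 2660 = -8*28561 + 2660 = -228488 + 2660 = -225828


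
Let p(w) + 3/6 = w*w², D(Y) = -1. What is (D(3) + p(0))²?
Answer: 9/4 ≈ 2.2500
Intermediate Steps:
p(w) = -½ + w³ (p(w) = -½ + w*w² = -½ + w³)
(D(3) + p(0))² = (-1 + (-½ + 0³))² = (-1 + (-½ + 0))² = (-1 - ½)² = (-3/2)² = 9/4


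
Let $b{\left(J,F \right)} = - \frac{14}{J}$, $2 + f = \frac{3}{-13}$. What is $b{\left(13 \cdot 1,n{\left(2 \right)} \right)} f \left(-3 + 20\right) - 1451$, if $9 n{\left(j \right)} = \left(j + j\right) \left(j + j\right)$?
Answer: $- \frac{238317}{169} \approx -1410.2$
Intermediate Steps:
$n{\left(j \right)} = \frac{4 j^{2}}{9}$ ($n{\left(j \right)} = \frac{\left(j + j\right) \left(j + j\right)}{9} = \frac{2 j 2 j}{9} = \frac{4 j^{2}}{9}$)
$f = - \frac{29}{13}$ ($f = -2 + \frac{3}{-13} = -2 + 3 \left(- \frac{1}{13}\right) = -2 - \frac{3}{13} = - \frac{29}{13} \approx -2.2308$)
$b{\left(13 \cdot 1,n{\left(2 \right)} \right)} f \left(-3 + 20\right) - 1451 = - \frac{14}{13 \cdot 1} \left(- \frac{29 \left(-3 + 20\right)}{13}\right) - 1451 = - \frac{14}{13} \left(\left(- \frac{29}{13}\right) 17\right) - 1451 = \left(-14\right) \frac{1}{13} \left(- \frac{493}{13}\right) - 1451 = \left(- \frac{14}{13}\right) \left(- \frac{493}{13}\right) - 1451 = \frac{6902}{169} - 1451 = - \frac{238317}{169}$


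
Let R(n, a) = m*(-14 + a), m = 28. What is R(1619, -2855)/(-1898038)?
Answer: 40166/949019 ≈ 0.042324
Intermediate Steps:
R(n, a) = -392 + 28*a (R(n, a) = 28*(-14 + a) = -392 + 28*a)
R(1619, -2855)/(-1898038) = (-392 + 28*(-2855))/(-1898038) = (-392 - 79940)*(-1/1898038) = -80332*(-1/1898038) = 40166/949019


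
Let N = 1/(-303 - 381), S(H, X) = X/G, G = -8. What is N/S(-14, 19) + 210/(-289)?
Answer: -681712/938961 ≈ -0.72603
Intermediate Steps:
S(H, X) = -X/8 (S(H, X) = X/(-8) = X*(-⅛) = -X/8)
N = -1/684 (N = 1/(-684) = -1/684 ≈ -0.0014620)
N/S(-14, 19) + 210/(-289) = -1/(684*((-⅛*19))) + 210/(-289) = -1/(684*(-19/8)) + 210*(-1/289) = -1/684*(-8/19) - 210/289 = 2/3249 - 210/289 = -681712/938961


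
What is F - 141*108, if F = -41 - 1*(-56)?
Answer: -15213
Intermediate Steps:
F = 15 (F = -41 + 56 = 15)
F - 141*108 = 15 - 141*108 = 15 - 15228 = -15213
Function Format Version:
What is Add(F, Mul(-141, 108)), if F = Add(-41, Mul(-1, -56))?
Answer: -15213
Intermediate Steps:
F = 15 (F = Add(-41, 56) = 15)
Add(F, Mul(-141, 108)) = Add(15, Mul(-141, 108)) = Add(15, -15228) = -15213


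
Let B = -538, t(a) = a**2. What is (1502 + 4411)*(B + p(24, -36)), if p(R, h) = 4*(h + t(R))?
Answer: 9590886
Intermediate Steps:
p(R, h) = 4*h + 4*R**2 (p(R, h) = 4*(h + R**2) = 4*h + 4*R**2)
(1502 + 4411)*(B + p(24, -36)) = (1502 + 4411)*(-538 + (4*(-36) + 4*24**2)) = 5913*(-538 + (-144 + 4*576)) = 5913*(-538 + (-144 + 2304)) = 5913*(-538 + 2160) = 5913*1622 = 9590886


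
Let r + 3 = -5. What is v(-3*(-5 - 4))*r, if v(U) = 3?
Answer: -24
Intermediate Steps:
r = -8 (r = -3 - 5 = -8)
v(-3*(-5 - 4))*r = 3*(-8) = -24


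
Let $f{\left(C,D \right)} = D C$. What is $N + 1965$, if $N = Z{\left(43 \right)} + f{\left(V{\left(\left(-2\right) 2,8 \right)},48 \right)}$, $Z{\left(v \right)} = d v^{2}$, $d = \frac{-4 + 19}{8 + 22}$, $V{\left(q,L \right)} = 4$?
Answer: $\frac{6163}{2} \approx 3081.5$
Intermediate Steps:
$f{\left(C,D \right)} = C D$
$d = \frac{1}{2}$ ($d = \frac{15}{30} = 15 \cdot \frac{1}{30} = \frac{1}{2} \approx 0.5$)
$Z{\left(v \right)} = \frac{v^{2}}{2}$
$N = \frac{2233}{2}$ ($N = \frac{43^{2}}{2} + 4 \cdot 48 = \frac{1}{2} \cdot 1849 + 192 = \frac{1849}{2} + 192 = \frac{2233}{2} \approx 1116.5$)
$N + 1965 = \frac{2233}{2} + 1965 = \frac{6163}{2}$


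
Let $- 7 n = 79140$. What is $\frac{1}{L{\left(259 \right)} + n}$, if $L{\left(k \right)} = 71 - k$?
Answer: $- \frac{7}{80456} \approx -8.7004 \cdot 10^{-5}$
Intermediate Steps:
$n = - \frac{79140}{7}$ ($n = \left(- \frac{1}{7}\right) 79140 = - \frac{79140}{7} \approx -11306.0$)
$\frac{1}{L{\left(259 \right)} + n} = \frac{1}{\left(71 - 259\right) - \frac{79140}{7}} = \frac{1}{-188 - \frac{79140}{7}} = \frac{1}{- \frac{80456}{7}} = - \frac{7}{80456}$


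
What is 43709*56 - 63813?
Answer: 2383891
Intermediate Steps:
43709*56 - 63813 = 2447704 - 63813 = 2383891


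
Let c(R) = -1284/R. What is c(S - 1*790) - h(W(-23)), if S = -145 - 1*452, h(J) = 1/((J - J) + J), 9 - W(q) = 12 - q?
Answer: 34771/36062 ≈ 0.96420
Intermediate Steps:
W(q) = -3 + q (W(q) = 9 - (12 - q) = 9 + (-12 + q) = -3 + q)
h(J) = 1/J (h(J) = 1/(0 + J) = 1/J)
S = -597 (S = -145 - 452 = -597)
c(S - 1*790) - h(W(-23)) = -1284/(-597 - 1*790) - 1/(-3 - 23) = -1284/(-597 - 790) - 1/(-26) = -1284/(-1387) - 1*(-1/26) = -1284*(-1/1387) + 1/26 = 1284/1387 + 1/26 = 34771/36062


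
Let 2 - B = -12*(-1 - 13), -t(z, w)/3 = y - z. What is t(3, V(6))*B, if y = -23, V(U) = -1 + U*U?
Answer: -12948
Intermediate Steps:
V(U) = -1 + U²
t(z, w) = 69 + 3*z (t(z, w) = -3*(-23 - z) = 69 + 3*z)
B = -166 (B = 2 - (-12)*(-1 - 13) = 2 - (-12)*(-14) = 2 - 1*168 = 2 - 168 = -166)
t(3, V(6))*B = (69 + 3*3)*(-166) = (69 + 9)*(-166) = 78*(-166) = -12948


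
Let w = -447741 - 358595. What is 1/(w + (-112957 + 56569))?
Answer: -1/862724 ≈ -1.1591e-6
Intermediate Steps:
w = -806336
1/(w + (-112957 + 56569)) = 1/(-806336 + (-112957 + 56569)) = 1/(-806336 - 56388) = 1/(-862724) = -1/862724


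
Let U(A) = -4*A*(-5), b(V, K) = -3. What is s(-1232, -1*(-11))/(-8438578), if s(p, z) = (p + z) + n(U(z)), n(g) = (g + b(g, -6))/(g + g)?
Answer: 537023/3712974320 ≈ 0.00014463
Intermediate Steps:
U(A) = 20*A
n(g) = (-3 + g)/(2*g) (n(g) = (g - 3)/(g + g) = (-3 + g)/((2*g)) = (-3 + g)*(1/(2*g)) = (-3 + g)/(2*g))
s(p, z) = p + z + (-3 + 20*z)/(40*z) (s(p, z) = (p + z) + (-3 + 20*z)/(2*((20*z))) = (p + z) + (1/(20*z))*(-3 + 20*z)/2 = (p + z) + (-3 + 20*z)/(40*z) = p + z + (-3 + 20*z)/(40*z))
s(-1232, -1*(-11))/(-8438578) = (½ - 1232 - 1*(-11) - 3/(40*((-1*(-11)))))/(-8438578) = (½ - 1232 + 11 - 3/40/11)*(-1/8438578) = (½ - 1232 + 11 - 3/40*1/11)*(-1/8438578) = (½ - 1232 + 11 - 3/440)*(-1/8438578) = -537023/440*(-1/8438578) = 537023/3712974320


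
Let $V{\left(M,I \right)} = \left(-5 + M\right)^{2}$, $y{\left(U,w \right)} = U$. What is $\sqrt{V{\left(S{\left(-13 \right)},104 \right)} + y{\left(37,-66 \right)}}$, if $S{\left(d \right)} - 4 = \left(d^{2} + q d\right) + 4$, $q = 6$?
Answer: $\sqrt{8873} \approx 94.197$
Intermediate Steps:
$S{\left(d \right)} = 8 + d^{2} + 6 d$ ($S{\left(d \right)} = 4 + \left(\left(d^{2} + 6 d\right) + 4\right) = 4 + \left(4 + d^{2} + 6 d\right) = 8 + d^{2} + 6 d$)
$\sqrt{V{\left(S{\left(-13 \right)},104 \right)} + y{\left(37,-66 \right)}} = \sqrt{\left(-5 + \left(8 + \left(-13\right)^{2} + 6 \left(-13\right)\right)\right)^{2} + 37} = \sqrt{\left(-5 + \left(8 + 169 - 78\right)\right)^{2} + 37} = \sqrt{\left(-5 + 99\right)^{2} + 37} = \sqrt{94^{2} + 37} = \sqrt{8836 + 37} = \sqrt{8873}$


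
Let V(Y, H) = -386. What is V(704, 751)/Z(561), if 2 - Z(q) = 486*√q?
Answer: 193/33126488 + 46899*√561/33126488 ≈ 0.033539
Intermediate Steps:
Z(q) = 2 - 486*√q
V(704, 751)/Z(561) = -386/(2 - 486*√561)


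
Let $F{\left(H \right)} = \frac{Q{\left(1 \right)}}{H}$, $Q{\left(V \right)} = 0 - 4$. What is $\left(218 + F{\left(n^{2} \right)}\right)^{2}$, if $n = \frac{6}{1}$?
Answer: $\frac{3845521}{81} \approx 47476.0$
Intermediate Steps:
$Q{\left(V \right)} = -4$ ($Q{\left(V \right)} = 0 - 4 = -4$)
$n = 6$ ($n = 6 \cdot 1 = 6$)
$F{\left(H \right)} = - \frac{4}{H}$
$\left(218 + F{\left(n^{2} \right)}\right)^{2} = \left(218 - \frac{4}{6^{2}}\right)^{2} = \left(218 - \frac{4}{36}\right)^{2} = \left(218 - \frac{1}{9}\right)^{2} = \left(\frac{1961}{9}\right)^{2} = \frac{3845521}{81}$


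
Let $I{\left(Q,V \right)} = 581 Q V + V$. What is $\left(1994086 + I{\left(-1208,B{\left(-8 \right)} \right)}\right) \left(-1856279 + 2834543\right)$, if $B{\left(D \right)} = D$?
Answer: $7443475775568$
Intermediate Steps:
$I{\left(Q,V \right)} = V + 581 Q V$ ($I{\left(Q,V \right)} = 581 Q V + V = V + 581 Q V$)
$\left(1994086 + I{\left(-1208,B{\left(-8 \right)} \right)}\right) \left(-1856279 + 2834543\right) = \left(1994086 - 8 \left(1 + 581 \left(-1208\right)\right)\right) \left(-1856279 + 2834543\right) = \left(1994086 - 8 \left(1 - 701848\right)\right) 978264 = \left(1994086 - -5614776\right) 978264 = \left(1994086 + 5614776\right) 978264 = 7608862 \cdot 978264 = 7443475775568$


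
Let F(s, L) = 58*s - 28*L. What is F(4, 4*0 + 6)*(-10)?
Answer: -640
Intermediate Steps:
F(s, L) = -28*L + 58*s
F(4, 4*0 + 6)*(-10) = (-28*(4*0 + 6) + 58*4)*(-10) = (-28*(0 + 6) + 232)*(-10) = (-28*6 + 232)*(-10) = (-168 + 232)*(-10) = 64*(-10) = -640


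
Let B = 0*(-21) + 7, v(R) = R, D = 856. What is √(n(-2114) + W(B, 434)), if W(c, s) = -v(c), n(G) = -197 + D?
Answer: 2*√163 ≈ 25.534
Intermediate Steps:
n(G) = 659 (n(G) = -197 + 856 = 659)
B = 7 (B = 0 + 7 = 7)
W(c, s) = -c
√(n(-2114) + W(B, 434)) = √(659 - 1*7) = √(659 - 7) = √652 = 2*√163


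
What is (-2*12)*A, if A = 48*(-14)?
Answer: 16128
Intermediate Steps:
A = -672
(-2*12)*A = -2*12*(-672) = -24*(-672) = 16128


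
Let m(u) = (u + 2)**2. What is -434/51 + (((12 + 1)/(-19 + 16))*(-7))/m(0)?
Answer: -63/68 ≈ -0.92647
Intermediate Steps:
m(u) = (2 + u)**2
-434/51 + (((12 + 1)/(-19 + 16))*(-7))/m(0) = -434/51 + (((12 + 1)/(-19 + 16))*(-7))/((2 + 0)**2) = -434*1/51 + ((13/(-3))*(-7))/(2**2) = -434/51 + ((13*(-1/3))*(-7))/4 = -434/51 - 13/3*(-7)*(1/4) = -434/51 + (91/3)*(1/4) = -434/51 + 91/12 = -63/68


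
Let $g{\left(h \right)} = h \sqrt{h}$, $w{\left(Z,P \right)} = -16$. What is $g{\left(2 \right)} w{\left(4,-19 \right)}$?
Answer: $- 32 \sqrt{2} \approx -45.255$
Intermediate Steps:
$g{\left(h \right)} = h^{\frac{3}{2}}$
$g{\left(2 \right)} w{\left(4,-19 \right)} = 2^{\frac{3}{2}} \left(-16\right) = 2 \sqrt{2} \left(-16\right) = - 32 \sqrt{2}$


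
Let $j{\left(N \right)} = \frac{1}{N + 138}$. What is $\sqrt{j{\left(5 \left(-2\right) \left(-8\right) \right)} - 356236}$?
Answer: $\frac{i \sqrt{16929759446}}{218} \approx 596.86 i$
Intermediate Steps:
$j{\left(N \right)} = \frac{1}{138 + N}$
$\sqrt{j{\left(5 \left(-2\right) \left(-8\right) \right)} - 356236} = \sqrt{\frac{1}{138 + 5 \left(-2\right) \left(-8\right)} - 356236} = \sqrt{\frac{1}{138 - -80} - 356236} = \sqrt{\frac{1}{138 + 80} - 356236} = \sqrt{\frac{1}{218} - 356236} = \sqrt{- \frac{77659447}{218}} = \frac{i \sqrt{16929759446}}{218}$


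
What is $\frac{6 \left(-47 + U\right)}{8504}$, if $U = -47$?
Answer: $- \frac{141}{2126} \approx -0.066322$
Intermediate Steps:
$\frac{6 \left(-47 + U\right)}{8504} = \frac{6 \left(-47 - 47\right)}{8504} = 6 \left(-94\right) \frac{1}{8504} = \left(-564\right) \frac{1}{8504} = - \frac{141}{2126}$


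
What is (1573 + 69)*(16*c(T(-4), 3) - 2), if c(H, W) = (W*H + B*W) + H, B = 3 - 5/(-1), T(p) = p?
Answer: 206892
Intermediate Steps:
B = 8 (B = 3 - 5*(-1) = 3 + 5 = 8)
c(H, W) = H + 8*W + H*W (c(H, W) = (W*H + 8*W) + H = (H*W + 8*W) + H = (8*W + H*W) + H = H + 8*W + H*W)
(1573 + 69)*(16*c(T(-4), 3) - 2) = (1573 + 69)*(16*(-4 + 8*3 - 4*3) - 2) = 1642*(16*(-4 + 24 - 12) - 2) = 1642*(16*8 - 2) = 1642*(128 - 2) = 1642*126 = 206892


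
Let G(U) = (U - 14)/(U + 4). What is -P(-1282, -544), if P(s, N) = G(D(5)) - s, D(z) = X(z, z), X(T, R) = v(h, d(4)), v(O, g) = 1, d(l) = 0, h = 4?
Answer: -6397/5 ≈ -1279.4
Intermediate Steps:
X(T, R) = 1
D(z) = 1
G(U) = (-14 + U)/(4 + U)
P(s, N) = -13/5 - s (P(s, N) = (-14 + 1)/(4 + 1) - s = -13/5 - s)
-P(-1282, -544) = -(-13/5 - 1*(-1282)) = -(-13/5 + 1282) = -1*6397/5 = -6397/5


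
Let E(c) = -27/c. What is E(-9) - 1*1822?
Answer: -1819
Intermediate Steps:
E(-9) - 1*1822 = -27/(-9) - 1*1822 = -27*(-1/9) - 1822 = 3 - 1822 = -1819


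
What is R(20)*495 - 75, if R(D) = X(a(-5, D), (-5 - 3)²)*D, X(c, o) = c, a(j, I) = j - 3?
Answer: -79275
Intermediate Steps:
a(j, I) = -3 + j
R(D) = -8*D (R(D) = (-3 - 5)*D = -8*D)
R(20)*495 - 75 = -8*20*495 - 75 = -160*495 - 75 = -79200 - 75 = -79275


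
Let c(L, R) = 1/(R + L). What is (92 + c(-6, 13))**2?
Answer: 416025/49 ≈ 8490.3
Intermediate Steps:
c(L, R) = 1/(L + R)
(92 + c(-6, 13))**2 = (92 + 1/(-6 + 13))**2 = (92 + 1/7)**2 = (645/7)**2 = 416025/49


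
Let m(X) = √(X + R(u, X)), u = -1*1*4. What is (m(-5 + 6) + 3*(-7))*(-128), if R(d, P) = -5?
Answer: 2688 - 256*I ≈ 2688.0 - 256.0*I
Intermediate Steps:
u = -4 (u = -1*4 = -4)
m(X) = √(-5 + X) (m(X) = √(X - 5) = √(-5 + X))
(m(-5 + 6) + 3*(-7))*(-128) = (√(-5 + (-5 + 6)) + 3*(-7))*(-128) = (√(-5 + 1) - 21)*(-128) = (√(-4) - 21)*(-128) = (2*I - 21)*(-128) = (-21 + 2*I)*(-128) = 2688 - 256*I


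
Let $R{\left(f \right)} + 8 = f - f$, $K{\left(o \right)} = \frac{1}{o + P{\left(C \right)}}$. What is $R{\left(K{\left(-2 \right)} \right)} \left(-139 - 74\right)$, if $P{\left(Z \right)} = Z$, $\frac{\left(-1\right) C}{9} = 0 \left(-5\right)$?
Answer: $1704$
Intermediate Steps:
$C = 0$ ($C = - 9 \cdot 0 \left(-5\right) = \left(-9\right) 0 = 0$)
$K{\left(o \right)} = \frac{1}{o}$ ($K{\left(o \right)} = \frac{1}{o + 0} = \frac{1}{o}$)
$R{\left(f \right)} = -8$ ($R{\left(f \right)} = -8 + \left(f - f\right) = -8 + 0 = -8$)
$R{\left(K{\left(-2 \right)} \right)} \left(-139 - 74\right) = - 8 \left(-139 - 74\right) = \left(-8\right) \left(-213\right) = 1704$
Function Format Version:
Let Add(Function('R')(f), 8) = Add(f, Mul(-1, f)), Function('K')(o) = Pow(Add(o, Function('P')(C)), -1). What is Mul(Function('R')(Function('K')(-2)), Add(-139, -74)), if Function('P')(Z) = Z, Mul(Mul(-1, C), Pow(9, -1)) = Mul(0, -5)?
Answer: 1704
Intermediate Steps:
C = 0 (C = Mul(-9, Mul(0, -5)) = Mul(-9, 0) = 0)
Function('K')(o) = Pow(o, -1) (Function('K')(o) = Pow(Add(o, 0), -1) = Pow(o, -1))
Function('R')(f) = -8 (Function('R')(f) = Add(-8, Add(f, Mul(-1, f))) = Add(-8, 0) = -8)
Mul(Function('R')(Function('K')(-2)), Add(-139, -74)) = Mul(-8, Add(-139, -74)) = Mul(-8, -213) = 1704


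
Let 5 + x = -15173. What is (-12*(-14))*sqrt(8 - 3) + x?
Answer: -15178 + 168*sqrt(5) ≈ -14802.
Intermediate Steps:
x = -15178 (x = -5 - 15173 = -15178)
(-12*(-14))*sqrt(8 - 3) + x = (-12*(-14))*sqrt(8 - 3) - 15178 = 168*sqrt(5) - 15178 = -15178 + 168*sqrt(5)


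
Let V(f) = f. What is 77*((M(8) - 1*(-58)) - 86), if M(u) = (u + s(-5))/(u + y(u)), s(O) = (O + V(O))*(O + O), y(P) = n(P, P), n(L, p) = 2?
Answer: -6622/5 ≈ -1324.4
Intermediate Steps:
y(P) = 2
s(O) = 4*O**2 (s(O) = (O + O)*(O + O) = (2*O)*(2*O) = 4*O**2)
M(u) = (100 + u)/(2 + u) (M(u) = (u + 4*(-5)**2)/(u + 2) = (u + 4*25)/(2 + u) = (u + 100)/(2 + u) = (100 + u)/(2 + u))
77*((M(8) - 1*(-58)) - 86) = 77*(((100 + 8)/(2 + 8) - 1*(-58)) - 86) = 77*((108/10 + 58) - 86) = 77*(((1/10)*108 + 58) - 86) = 77*((54/5 + 58) - 86) = 77*(344/5 - 86) = 77*(-86/5) = -6622/5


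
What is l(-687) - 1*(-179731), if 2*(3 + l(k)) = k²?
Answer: 831425/2 ≈ 4.1571e+5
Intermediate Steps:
l(k) = -3 + k²/2
l(-687) - 1*(-179731) = (-3 + (½)*(-687)²) - 1*(-179731) = (-3 + (½)*471969) + 179731 = (-3 + 471969/2) + 179731 = 471963/2 + 179731 = 831425/2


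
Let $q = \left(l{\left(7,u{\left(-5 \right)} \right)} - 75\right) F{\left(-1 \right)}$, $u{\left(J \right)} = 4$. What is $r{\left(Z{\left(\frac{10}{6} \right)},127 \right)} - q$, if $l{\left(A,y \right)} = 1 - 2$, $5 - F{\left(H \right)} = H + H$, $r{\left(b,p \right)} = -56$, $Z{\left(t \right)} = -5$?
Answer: $476$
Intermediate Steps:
$F{\left(H \right)} = 5 - 2 H$ ($F{\left(H \right)} = 5 - \left(H + H\right) = 5 - 2 H$)
$l{\left(A,y \right)} = -1$ ($l{\left(A,y \right)} = 1 - 2 = -1$)
$q = -532$ ($q = \left(-1 - 75\right) \left(5 - -2\right) = - 76 \left(5 + 2\right) = \left(-76\right) 7 = -532$)
$r{\left(Z{\left(\frac{10}{6} \right)},127 \right)} - q = -56 - -532 = -56 + 532 = 476$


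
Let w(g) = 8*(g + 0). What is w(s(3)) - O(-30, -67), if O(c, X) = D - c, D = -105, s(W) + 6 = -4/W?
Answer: 49/3 ≈ 16.333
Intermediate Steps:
s(W) = -6 - 4/W
w(g) = 8*g
O(c, X) = -105 - c
w(s(3)) - O(-30, -67) = 8*(-6 - 4/3) - (-105 - 1*(-30)) = 8*(-6 - 4*⅓) - (-105 + 30) = 8*(-6 - 4/3) - 1*(-75) = 8*(-22/3) + 75 = -176/3 + 75 = 49/3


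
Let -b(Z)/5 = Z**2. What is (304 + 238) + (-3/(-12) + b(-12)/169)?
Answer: 363681/676 ≈ 537.99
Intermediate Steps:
b(Z) = -5*Z**2
(304 + 238) + (-3/(-12) + b(-12)/169) = (304 + 238) + (-3/(-12) - 5*(-12)**2/169) = 542 + (-3*(-1/12) - 5*144*(1/169)) = 542 + (1/4 - 720*1/169) = 542 + (1/4 - 720/169) = 542 - 2711/676 = 363681/676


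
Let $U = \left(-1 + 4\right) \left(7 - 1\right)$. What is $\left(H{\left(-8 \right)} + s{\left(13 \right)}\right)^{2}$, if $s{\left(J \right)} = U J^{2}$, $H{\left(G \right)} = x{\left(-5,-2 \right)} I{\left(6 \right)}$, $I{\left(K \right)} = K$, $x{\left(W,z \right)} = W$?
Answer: $9072144$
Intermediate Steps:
$U = 18$ ($U = 3 \cdot 6 = 18$)
$H{\left(G \right)} = -30$ ($H{\left(G \right)} = \left(-5\right) 6 = -30$)
$s{\left(J \right)} = 18 J^{2}$
$\left(H{\left(-8 \right)} + s{\left(13 \right)}\right)^{2} = \left(-30 + 18 \cdot 13^{2}\right)^{2} = \left(-30 + 18 \cdot 169\right)^{2} = \left(-30 + 3042\right)^{2} = 3012^{2} = 9072144$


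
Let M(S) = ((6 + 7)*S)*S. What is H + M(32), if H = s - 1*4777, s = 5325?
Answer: 13860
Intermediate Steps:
M(S) = 13*S² (M(S) = (13*S)*S = 13*S²)
H = 548 (H = 5325 - 1*4777 = 5325 - 4777 = 548)
H + M(32) = 548 + 13*32² = 548 + 13*1024 = 548 + 13312 = 13860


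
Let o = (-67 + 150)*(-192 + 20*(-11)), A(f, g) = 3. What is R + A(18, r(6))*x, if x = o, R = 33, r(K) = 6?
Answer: -102555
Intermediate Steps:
o = -34196 (o = 83*(-192 - 220) = 83*(-412) = -34196)
x = -34196
R + A(18, r(6))*x = 33 + 3*(-34196) = 33 - 102588 = -102555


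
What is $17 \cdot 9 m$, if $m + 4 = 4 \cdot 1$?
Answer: $0$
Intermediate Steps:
$m = 0$ ($m = -4 + 4 \cdot 1 = -4 + 4 = 0$)
$17 \cdot 9 m = 17 \cdot 9 \cdot 0 = 153 \cdot 0 = 0$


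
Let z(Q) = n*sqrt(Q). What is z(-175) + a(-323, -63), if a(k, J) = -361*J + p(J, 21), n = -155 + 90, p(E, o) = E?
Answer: 22680 - 325*I*sqrt(7) ≈ 22680.0 - 859.87*I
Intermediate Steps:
n = -65
a(k, J) = -360*J (a(k, J) = -361*J + J = -360*J)
z(Q) = -65*sqrt(Q)
z(-175) + a(-323, -63) = -325*I*sqrt(7) - 360*(-63) = -325*I*sqrt(7) + 22680 = 22680 - 325*I*sqrt(7)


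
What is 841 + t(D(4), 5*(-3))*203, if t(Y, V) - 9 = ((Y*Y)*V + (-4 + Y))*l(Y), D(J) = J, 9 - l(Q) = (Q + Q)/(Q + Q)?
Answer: -387092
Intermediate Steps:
l(Q) = 8 (l(Q) = 9 - (Q + Q)/(Q + Q) = 9 - 2*Q/(2*Q) = 9 - 2*Q*1/(2*Q) = 9 - 1*1 = 9 - 1 = 8)
t(Y, V) = -23 + 8*Y + 8*V*Y² (t(Y, V) = 9 + ((Y*Y)*V + (-4 + Y))*8 = 9 + (Y²*V + (-4 + Y))*8 = 9 + (V*Y² + (-4 + Y))*8 = 9 + (-4 + Y + V*Y²)*8 = 9 + (-32 + 8*Y + 8*V*Y²) = -23 + 8*Y + 8*V*Y²)
841 + t(D(4), 5*(-3))*203 = 841 + (-23 + 8*4 + 8*(5*(-3))*4²)*203 = 841 + (-23 + 32 + 8*(-15)*16)*203 = 841 + (-23 + 32 - 1920)*203 = 841 - 1911*203 = 841 - 387933 = -387092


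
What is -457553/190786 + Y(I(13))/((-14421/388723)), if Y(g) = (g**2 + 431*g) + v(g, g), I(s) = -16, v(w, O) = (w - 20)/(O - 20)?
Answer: 7135665745041/39874274 ≈ 1.7895e+5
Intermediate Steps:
v(w, O) = (-20 + w)/(-20 + O)
Y(g) = 1 + g**2 + 431*g (Y(g) = (g**2 + 431*g) + (-20 + g)/(-20 + g) = (g**2 + 431*g) + 1 = 1 + g**2 + 431*g)
-457553/190786 + Y(I(13))/((-14421/388723)) = -457553/190786 + (1 + (-16)**2 + 431*(-16))/((-14421/388723)) = -457553*1/190786 + (1 + 256 - 6896)/((-14421/388723)) = -457553/190786 - 6639/((-1*627/16901)) = -457553/190786 - 6639/(-627/16901) = -457553/190786 - 6639*(-16901/627) = -457553/190786 + 37401913/209 = 7135665745041/39874274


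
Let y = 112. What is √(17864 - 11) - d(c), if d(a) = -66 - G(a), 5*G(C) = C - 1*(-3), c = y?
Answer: 89 + √17853 ≈ 222.62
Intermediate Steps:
c = 112
G(C) = ⅗ + C/5 (G(C) = (C - 1*(-3))/5 = (C + 3)/5 = (3 + C)/5 = ⅗ + C/5)
d(a) = -333/5 - a/5 (d(a) = -66 - (⅗ + a/5) = -66 + (-⅗ - a/5) = -333/5 - a/5)
√(17864 - 11) - d(c) = √(17864 - 11) - (-333/5 - ⅕*112) = √17853 - (-333/5 - 112/5) = √17853 - 1*(-89) = √17853 + 89 = 89 + √17853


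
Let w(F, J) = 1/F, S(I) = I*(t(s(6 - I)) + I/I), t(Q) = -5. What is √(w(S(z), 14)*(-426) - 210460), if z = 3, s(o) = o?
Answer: 3*I*√93522/2 ≈ 458.72*I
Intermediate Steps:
S(I) = -4*I (S(I) = I*(-5 + I/I) = I*(-5 + 1) = I*(-4) = -4*I)
√(w(S(z), 14)*(-426) - 210460) = √(-426/(-4*3) - 210460) = √(-426/(-12) - 210460) = √(-1/12*(-426) - 210460) = √(71/2 - 210460) = √(-420849/2) = 3*I*√93522/2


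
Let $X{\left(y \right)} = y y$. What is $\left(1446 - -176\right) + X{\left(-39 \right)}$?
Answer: $3143$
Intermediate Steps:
$X{\left(y \right)} = y^{2}$
$\left(1446 - -176\right) + X{\left(-39 \right)} = \left(1446 - -176\right) + \left(-39\right)^{2} = \left(1446 + 176\right) + 1521 = 1622 + 1521 = 3143$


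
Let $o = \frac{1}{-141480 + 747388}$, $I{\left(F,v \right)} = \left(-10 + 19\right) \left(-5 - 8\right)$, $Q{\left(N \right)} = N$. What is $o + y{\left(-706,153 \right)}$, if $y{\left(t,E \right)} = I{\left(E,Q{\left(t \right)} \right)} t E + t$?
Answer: $\frac{7657101759201}{605908} \approx 1.2637 \cdot 10^{7}$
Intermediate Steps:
$I{\left(F,v \right)} = -117$ ($I{\left(F,v \right)} = 9 \left(-13\right) = -117$)
$y{\left(t,E \right)} = t - 117 E t$ ($y{\left(t,E \right)} = - 117 t E + t = - 117 E t + t = t - 117 E t$)
$o = \frac{1}{605908} \approx 1.6504 \cdot 10^{-6}$
$o + y{\left(-706,153 \right)} = \frac{1}{605908} - 706 \left(1 - 17901\right) = \frac{1}{605908} - -12637400 = \frac{1}{605908} + 12637400 = \frac{7657101759201}{605908}$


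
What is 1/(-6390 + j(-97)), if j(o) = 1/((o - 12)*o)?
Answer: -10573/67561469 ≈ -0.00015649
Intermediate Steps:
j(o) = 1/(o*(-12 + o)) (j(o) = 1/((-12 + o)*o) = 1/(o*(-12 + o)))
1/(-6390 + j(-97)) = 1/(-6390 + 1/((-97)*(-12 - 97))) = 1/(-6390 - 1/97/(-109)) = 1/(-6390 - 1/97*(-1/109)) = 1/(-6390 + 1/10573) = 1/(-67561469/10573) = -10573/67561469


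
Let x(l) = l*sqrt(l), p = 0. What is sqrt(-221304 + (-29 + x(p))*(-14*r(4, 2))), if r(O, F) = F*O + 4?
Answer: 36*I*sqrt(167) ≈ 465.22*I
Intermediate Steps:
r(O, F) = 4 + F*O
x(l) = l**(3/2)
sqrt(-221304 + (-29 + x(p))*(-14*r(4, 2))) = sqrt(-221304 + (-29 + 0**(3/2))*(-14*(4 + 2*4))) = sqrt(-221304 + (-29 + 0)*(-14*(4 + 8))) = sqrt(-221304 - (-406)*12) = sqrt(-221304 - 29*(-168)) = sqrt(-221304 + 4872) = sqrt(-216432) = 36*I*sqrt(167)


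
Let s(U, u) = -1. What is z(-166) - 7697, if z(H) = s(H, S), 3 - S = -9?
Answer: -7698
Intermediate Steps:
S = 12 (S = 3 - 1*(-9) = 3 + 9 = 12)
z(H) = -1
z(-166) - 7697 = -1 - 7697 = -7698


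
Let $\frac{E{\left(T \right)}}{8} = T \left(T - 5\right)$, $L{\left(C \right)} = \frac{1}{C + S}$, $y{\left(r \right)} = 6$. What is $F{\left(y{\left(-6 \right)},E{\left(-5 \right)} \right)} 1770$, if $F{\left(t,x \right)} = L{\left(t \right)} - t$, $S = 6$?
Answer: $- \frac{20945}{2} \approx -10473.0$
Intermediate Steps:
$L{\left(C \right)} = \frac{1}{6 + C}$ ($L{\left(C \right)} = \frac{1}{C + 6} = \frac{1}{6 + C}$)
$E{\left(T \right)} = 8 T \left(-5 + T\right)$ ($E{\left(T \right)} = 8 T \left(T - 5\right) = 8 T \left(-5 + T\right)$)
$F{\left(t,x \right)} = \frac{1}{6 + t} - t$
$F{\left(y{\left(-6 \right)},E{\left(-5 \right)} \right)} 1770 = \frac{1 - 6 \left(6 + 6\right)}{6 + 6} \cdot 1770 = \frac{1 - 6 \cdot 12}{12} \cdot 1770 = \frac{1 - 72}{12} \cdot 1770 = \frac{1}{12} \left(-71\right) 1770 = \left(- \frac{71}{12}\right) 1770 = - \frac{20945}{2}$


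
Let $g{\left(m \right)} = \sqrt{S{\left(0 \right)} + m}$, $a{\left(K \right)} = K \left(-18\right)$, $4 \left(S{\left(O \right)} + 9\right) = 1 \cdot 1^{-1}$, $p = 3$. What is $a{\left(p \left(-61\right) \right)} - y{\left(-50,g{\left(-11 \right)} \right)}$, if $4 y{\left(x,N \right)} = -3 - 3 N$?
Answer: $\frac{13179}{4} + \frac{3 i \sqrt{79}}{8} \approx 3294.8 + 3.3331 i$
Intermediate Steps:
$S{\left(O \right)} = - \frac{35}{4}$ ($S{\left(O \right)} = -9 + \frac{1 \cdot 1^{-1}}{4} = -9 + \frac{1 \cdot 1}{4} = -9 + \frac{1}{4} \cdot 1 = -9 + \frac{1}{4} = - \frac{35}{4}$)
$a{\left(K \right)} = - 18 K$
$g{\left(m \right)} = \sqrt{- \frac{35}{4} + m}$
$y{\left(x,N \right)} = - \frac{3}{4} - \frac{3 N}{4}$ ($y{\left(x,N \right)} = \frac{-3 - 3 N}{4} = - \frac{3}{4} - \frac{3 N}{4}$)
$a{\left(p \left(-61\right) \right)} - y{\left(-50,g{\left(-11 \right)} \right)} = - 18 \cdot 3 \left(-61\right) - \left(- \frac{3}{4} - \frac{3 \frac{\sqrt{-35 + 4 \left(-11\right)}}{2}}{4}\right) = \left(-18\right) \left(-183\right) - \left(- \frac{3}{4} - \frac{3 \frac{\sqrt{-35 - 44}}{2}}{4}\right) = 3294 - \left(- \frac{3}{4} - \frac{3 \frac{\sqrt{-79}}{2}}{4}\right) = 3294 - \left(- \frac{3}{4} - \frac{3 \frac{i \sqrt{79}}{2}}{4}\right) = 3294 - \left(- \frac{3}{4} - \frac{3 i \sqrt{79}}{8}\right) = 3294 + \left(\frac{3}{4} + \frac{3 i \sqrt{79}}{8}\right) = \frac{13179}{4} + \frac{3 i \sqrt{79}}{8}$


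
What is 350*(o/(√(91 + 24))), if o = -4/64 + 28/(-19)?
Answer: -16345*√115/3496 ≈ -50.137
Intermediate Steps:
o = -467/304 (o = -4*1/64 + 28*(-1/19) = -1/16 - 28/19 = -467/304 ≈ -1.5362)
350*(o/(√(91 + 24))) = 350*(-467/(304*√(91 + 24))) = 350*(-467*√115/115/304) = 350*(-467*√115/34960) = -16345*√115/3496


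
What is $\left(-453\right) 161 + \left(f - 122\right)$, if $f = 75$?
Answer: $-72980$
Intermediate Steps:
$\left(-453\right) 161 + \left(f - 122\right) = \left(-453\right) 161 + \left(75 - 122\right) = -72933 - 47 = -72980$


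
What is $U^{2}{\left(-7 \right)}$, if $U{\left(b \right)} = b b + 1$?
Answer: $2500$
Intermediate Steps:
$U{\left(b \right)} = 1 + b^{2}$ ($U{\left(b \right)} = b^{2} + 1 = 1 + b^{2}$)
$U^{2}{\left(-7 \right)} = \left(1 + \left(-7\right)^{2}\right)^{2} = \left(1 + 49\right)^{2} = 50^{2} = 2500$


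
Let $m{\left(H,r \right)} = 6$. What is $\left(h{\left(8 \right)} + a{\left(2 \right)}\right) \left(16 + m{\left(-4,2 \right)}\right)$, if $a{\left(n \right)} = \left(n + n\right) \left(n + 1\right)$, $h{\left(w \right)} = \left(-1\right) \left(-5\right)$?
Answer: $374$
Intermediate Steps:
$h{\left(w \right)} = 5$
$a{\left(n \right)} = 2 n \left(1 + n\right)$
$\left(h{\left(8 \right)} + a{\left(2 \right)}\right) \left(16 + m{\left(-4,2 \right)}\right) = \left(5 + 2 \cdot 2 \left(1 + 2\right)\right) \left(16 + 6\right) = \left(5 + 2 \cdot 2 \cdot 3\right) 22 = \left(5 + 12\right) 22 = 17 \cdot 22 = 374$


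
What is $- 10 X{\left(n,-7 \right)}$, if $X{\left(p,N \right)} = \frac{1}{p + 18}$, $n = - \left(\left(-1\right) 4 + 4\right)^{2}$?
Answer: $- \frac{5}{9} \approx -0.55556$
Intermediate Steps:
$n = 0$ ($n = - \left(-4 + 4\right)^{2} = - 0^{2} = \left(-1\right) 0 = 0$)
$X{\left(p,N \right)} = \frac{1}{18 + p}$
$- 10 X{\left(n,-7 \right)} = - \frac{10}{18 + 0} = - \frac{10}{18} = \left(-10\right) \frac{1}{18} = - \frac{5}{9}$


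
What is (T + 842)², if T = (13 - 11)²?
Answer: 715716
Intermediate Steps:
T = 4 (T = 2² = 4)
(T + 842)² = (4 + 842)² = 846² = 715716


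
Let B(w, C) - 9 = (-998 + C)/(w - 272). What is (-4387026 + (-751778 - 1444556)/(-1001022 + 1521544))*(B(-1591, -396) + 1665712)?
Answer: -3543194809860417762001/484866243 ≈ -7.3076e+12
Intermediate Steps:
B(w, C) = 9 + (-998 + C)/(-272 + w) (B(w, C) = 9 + (-998 + C)/(w - 272) = 9 + (-998 + C)/(-272 + w))
(-4387026 + (-751778 - 1444556)/(-1001022 + 1521544))*(B(-1591, -396) + 1665712) = (-4387026 + (-751778 - 1444556)/(-1001022 + 1521544))*((-3446 - 396 + 9*(-1591))/(-272 - 1591) + 1665712) = (-4387026 - 2196334/520522)*((-3446 - 396 - 14319)/(-1863) + 1665712) = (-4387026 - 2196334*1/520522)*(-1/1863*(-18161) + 1665712) = (-4387026 - 1098167/260261)*(18161/1863 + 1665712) = -1141772871953/260261*3103239617/1863 = -3543194809860417762001/484866243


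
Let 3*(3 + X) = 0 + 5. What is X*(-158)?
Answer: 632/3 ≈ 210.67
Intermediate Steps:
X = -4/3 (X = -3 + (0 + 5)/3 = -3 + (1/3)*5 = -3 + 5/3 = -4/3 ≈ -1.3333)
X*(-158) = -4/3*(-158) = 632/3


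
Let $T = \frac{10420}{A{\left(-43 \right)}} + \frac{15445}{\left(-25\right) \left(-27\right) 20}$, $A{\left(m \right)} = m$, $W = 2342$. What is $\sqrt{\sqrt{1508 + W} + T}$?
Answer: $\frac{\sqrt{-3612151317 + 74884500 \sqrt{154}}}{3870} \approx 13.384 i$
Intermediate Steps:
$T = - \frac{28001173}{116100}$ ($T = \frac{10420}{-43} + \frac{15445}{\left(-25\right) \left(-27\right) 20} = 10420 \left(- \frac{1}{43}\right) + \frac{15445}{675 \cdot 20} = - \frac{10420}{43} + \frac{15445}{13500} = - \frac{10420}{43} + 15445 \cdot \frac{1}{13500} = - \frac{10420}{43} + \frac{3089}{2700} = - \frac{28001173}{116100} \approx -241.18$)
$\sqrt{\sqrt{1508 + W} + T} = \sqrt{\sqrt{1508 + 2342} - \frac{28001173}{116100}} = \sqrt{\sqrt{3850} - \frac{28001173}{116100}} = \sqrt{5 \sqrt{154} - \frac{28001173}{116100}} = \sqrt{- \frac{28001173}{116100} + 5 \sqrt{154}}$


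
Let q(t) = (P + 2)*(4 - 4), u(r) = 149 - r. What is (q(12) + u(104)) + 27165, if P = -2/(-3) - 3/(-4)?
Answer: 27210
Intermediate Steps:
P = 17/12 (P = -2*(-⅓) - 3*(-¼) = ⅔ + ¾ = 17/12 ≈ 1.4167)
q(t) = 0 (q(t) = (17/12 + 2)*(4 - 4) = (41/12)*0 = 0)
(q(12) + u(104)) + 27165 = (0 + (149 - 1*104)) + 27165 = (0 + (149 - 104)) + 27165 = (0 + 45) + 27165 = 45 + 27165 = 27210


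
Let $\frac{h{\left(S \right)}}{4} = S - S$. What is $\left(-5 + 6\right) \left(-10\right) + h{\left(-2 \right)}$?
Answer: $-10$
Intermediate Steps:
$h{\left(S \right)} = 0$ ($h{\left(S \right)} = 4 \left(S - S\right) = 4 \cdot 0 = 0$)
$\left(-5 + 6\right) \left(-10\right) + h{\left(-2 \right)} = \left(-5 + 6\right) \left(-10\right) + 0 = 1 \left(-10\right) + 0 = -10 + 0 = -10$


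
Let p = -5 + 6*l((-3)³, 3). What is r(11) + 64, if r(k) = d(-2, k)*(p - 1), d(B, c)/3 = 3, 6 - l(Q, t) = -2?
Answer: 442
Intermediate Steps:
l(Q, t) = 8 (l(Q, t) = 6 - 1*(-2) = 6 + 2 = 8)
d(B, c) = 9 (d(B, c) = 3*3 = 9)
p = 43 (p = -5 + 6*8 = -5 + 48 = 43)
r(k) = 378 (r(k) = 9*(43 - 1) = 9*42 = 378)
r(11) + 64 = 378 + 64 = 442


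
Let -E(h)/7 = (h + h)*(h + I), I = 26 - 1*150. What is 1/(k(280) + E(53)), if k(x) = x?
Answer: 1/52962 ≈ 1.8881e-5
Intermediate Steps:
I = -124 (I = 26 - 150 = -124)
E(h) = -14*h*(-124 + h) (E(h) = -7*(h + h)*(h - 124) = -7*2*h*(-124 + h) = -14*h*(-124 + h))
1/(k(280) + E(53)) = 1/(280 + 14*53*(124 - 1*53)) = 1/(280 + 14*53*(124 - 53)) = 1/(280 + 14*53*71) = 1/(280 + 52682) = 1/52962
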